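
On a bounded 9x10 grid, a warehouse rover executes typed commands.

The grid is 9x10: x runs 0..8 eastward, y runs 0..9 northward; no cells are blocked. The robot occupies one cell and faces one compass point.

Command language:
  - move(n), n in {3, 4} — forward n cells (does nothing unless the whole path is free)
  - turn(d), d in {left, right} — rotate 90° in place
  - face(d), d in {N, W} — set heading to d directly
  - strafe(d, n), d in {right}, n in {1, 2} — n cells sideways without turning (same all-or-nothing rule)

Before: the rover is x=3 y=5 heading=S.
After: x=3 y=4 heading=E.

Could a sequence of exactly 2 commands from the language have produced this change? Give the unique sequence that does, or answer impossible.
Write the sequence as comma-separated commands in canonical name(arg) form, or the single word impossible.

turn(left), strafe(right, 1)

key: position moved to (3,4) AND the heading swung to E — translation plus rotation needed
from: x=3 y=5 heading=S
[1] after turn(left): x=3 y=5 heading=E
[2] after strafe(right, 1): x=3 y=4 heading=E
uniquely the one of 64 2-step routes that fits.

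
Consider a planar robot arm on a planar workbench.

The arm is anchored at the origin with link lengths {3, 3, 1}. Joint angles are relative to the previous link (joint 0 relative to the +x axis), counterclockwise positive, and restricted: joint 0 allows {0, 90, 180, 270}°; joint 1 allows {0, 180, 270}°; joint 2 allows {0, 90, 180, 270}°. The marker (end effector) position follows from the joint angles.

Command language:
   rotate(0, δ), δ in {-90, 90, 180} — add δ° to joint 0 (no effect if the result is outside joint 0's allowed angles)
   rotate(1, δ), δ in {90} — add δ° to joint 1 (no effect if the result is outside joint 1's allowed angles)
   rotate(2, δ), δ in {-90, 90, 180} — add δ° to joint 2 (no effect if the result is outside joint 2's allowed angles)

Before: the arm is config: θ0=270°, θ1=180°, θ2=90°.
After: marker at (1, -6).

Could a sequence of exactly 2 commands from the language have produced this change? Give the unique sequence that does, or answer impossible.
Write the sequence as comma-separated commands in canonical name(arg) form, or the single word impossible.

from: config: θ0=270°, θ1=180°, θ2=90°
[1] after rotate(1, 90): config: θ0=270°, θ1=270°, θ2=90°
[2] after rotate(1, 90): config: θ0=270°, θ1=0°, θ2=90°
no rival 2-sequence matches.

rotate(1, 90), rotate(1, 90)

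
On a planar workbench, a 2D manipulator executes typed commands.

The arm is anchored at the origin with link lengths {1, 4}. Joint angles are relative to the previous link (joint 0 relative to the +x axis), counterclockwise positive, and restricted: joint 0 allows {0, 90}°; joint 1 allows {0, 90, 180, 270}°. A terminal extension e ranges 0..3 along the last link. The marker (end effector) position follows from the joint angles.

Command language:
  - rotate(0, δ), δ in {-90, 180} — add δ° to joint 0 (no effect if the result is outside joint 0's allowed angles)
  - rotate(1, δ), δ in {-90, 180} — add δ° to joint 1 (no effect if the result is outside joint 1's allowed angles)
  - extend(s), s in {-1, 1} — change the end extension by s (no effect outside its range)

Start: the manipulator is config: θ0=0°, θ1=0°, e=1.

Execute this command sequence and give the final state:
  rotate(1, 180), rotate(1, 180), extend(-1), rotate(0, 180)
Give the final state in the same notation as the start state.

initial: config: θ0=0°, θ1=0°, e=1
step 1 (rotate(1, 180)): config: θ0=0°, θ1=180°, e=1
step 2 (rotate(1, 180)): config: θ0=0°, θ1=0°, e=1
step 3 (extend(-1)): config: θ0=0°, θ1=0°, e=0
step 4 (rotate(0, 180)): config: θ0=0°, θ1=0°, e=0

config: θ0=0°, θ1=0°, e=0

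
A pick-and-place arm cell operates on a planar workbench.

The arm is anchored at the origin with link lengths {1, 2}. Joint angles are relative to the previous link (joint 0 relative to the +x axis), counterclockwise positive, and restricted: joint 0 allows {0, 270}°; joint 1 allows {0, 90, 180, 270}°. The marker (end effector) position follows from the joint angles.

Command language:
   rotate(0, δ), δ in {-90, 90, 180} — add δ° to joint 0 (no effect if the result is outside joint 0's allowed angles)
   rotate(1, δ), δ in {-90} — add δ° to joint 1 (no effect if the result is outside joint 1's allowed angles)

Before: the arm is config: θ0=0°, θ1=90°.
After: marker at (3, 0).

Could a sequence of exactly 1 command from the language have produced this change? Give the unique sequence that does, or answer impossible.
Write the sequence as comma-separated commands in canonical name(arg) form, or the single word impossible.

rotate(1, -90)

initial: config: θ0=0°, θ1=90°
step 1 (rotate(1, -90)): config: θ0=0°, θ1=0°
no other 1-command option fits: unique.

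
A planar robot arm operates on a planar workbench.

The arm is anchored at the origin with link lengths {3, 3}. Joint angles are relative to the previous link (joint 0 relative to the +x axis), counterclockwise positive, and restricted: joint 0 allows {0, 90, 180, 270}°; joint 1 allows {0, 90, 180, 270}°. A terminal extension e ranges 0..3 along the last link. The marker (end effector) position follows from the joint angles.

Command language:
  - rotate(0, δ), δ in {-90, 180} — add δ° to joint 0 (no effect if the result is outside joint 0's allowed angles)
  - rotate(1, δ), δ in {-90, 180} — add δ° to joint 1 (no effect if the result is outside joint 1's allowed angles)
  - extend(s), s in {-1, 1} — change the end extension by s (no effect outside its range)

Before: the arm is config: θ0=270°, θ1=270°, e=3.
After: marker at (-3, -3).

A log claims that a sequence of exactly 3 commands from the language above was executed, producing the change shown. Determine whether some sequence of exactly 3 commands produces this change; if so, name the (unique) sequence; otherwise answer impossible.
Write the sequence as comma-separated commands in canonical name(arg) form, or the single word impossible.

extend(-1), extend(-1), extend(-1)

start: config: θ0=270°, θ1=270°, e=3
1. extend(-1) → config: θ0=270°, θ1=270°, e=2
2. extend(-1) → config: θ0=270°, θ1=270°, e=1
3. extend(-1) → config: θ0=270°, θ1=270°, e=0
uniquely the one of 216 3-step routes that fits.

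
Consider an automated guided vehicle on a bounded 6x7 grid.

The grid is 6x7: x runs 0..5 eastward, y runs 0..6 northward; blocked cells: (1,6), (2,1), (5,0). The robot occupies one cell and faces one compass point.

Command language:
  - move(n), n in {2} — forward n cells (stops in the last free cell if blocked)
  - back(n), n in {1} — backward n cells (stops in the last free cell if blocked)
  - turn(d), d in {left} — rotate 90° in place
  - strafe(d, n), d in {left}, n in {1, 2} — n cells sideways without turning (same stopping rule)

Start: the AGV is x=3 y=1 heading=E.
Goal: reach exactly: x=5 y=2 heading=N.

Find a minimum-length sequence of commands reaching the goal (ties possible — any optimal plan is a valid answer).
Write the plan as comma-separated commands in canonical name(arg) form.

begin: x=3 y=1 heading=E
1. move(2) → x=5 y=1 heading=E
2. strafe(left, 1) → x=5 y=2 heading=E
3. turn(left) → x=5 y=2 heading=N
minimal: 3 command(s), checked below 3.

move(2), strafe(left, 1), turn(left)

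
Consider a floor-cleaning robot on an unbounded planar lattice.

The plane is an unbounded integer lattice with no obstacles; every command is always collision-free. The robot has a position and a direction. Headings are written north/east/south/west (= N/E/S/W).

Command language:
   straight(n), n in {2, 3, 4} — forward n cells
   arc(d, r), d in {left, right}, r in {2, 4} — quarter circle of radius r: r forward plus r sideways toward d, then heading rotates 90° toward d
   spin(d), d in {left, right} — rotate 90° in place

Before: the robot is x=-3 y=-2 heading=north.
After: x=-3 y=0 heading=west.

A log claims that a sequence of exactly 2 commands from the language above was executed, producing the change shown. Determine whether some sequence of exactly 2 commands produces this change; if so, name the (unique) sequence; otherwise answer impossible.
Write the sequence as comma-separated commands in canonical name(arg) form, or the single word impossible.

key: cell and facing (now W) both changed — the 2 commands mix motion and turning
initial: x=-3 y=-2 heading=north
[1] after straight(2): x=-3 y=0 heading=north
[2] after spin(left): x=-3 y=0 heading=west
no rival 2-sequence matches.

straight(2), spin(left)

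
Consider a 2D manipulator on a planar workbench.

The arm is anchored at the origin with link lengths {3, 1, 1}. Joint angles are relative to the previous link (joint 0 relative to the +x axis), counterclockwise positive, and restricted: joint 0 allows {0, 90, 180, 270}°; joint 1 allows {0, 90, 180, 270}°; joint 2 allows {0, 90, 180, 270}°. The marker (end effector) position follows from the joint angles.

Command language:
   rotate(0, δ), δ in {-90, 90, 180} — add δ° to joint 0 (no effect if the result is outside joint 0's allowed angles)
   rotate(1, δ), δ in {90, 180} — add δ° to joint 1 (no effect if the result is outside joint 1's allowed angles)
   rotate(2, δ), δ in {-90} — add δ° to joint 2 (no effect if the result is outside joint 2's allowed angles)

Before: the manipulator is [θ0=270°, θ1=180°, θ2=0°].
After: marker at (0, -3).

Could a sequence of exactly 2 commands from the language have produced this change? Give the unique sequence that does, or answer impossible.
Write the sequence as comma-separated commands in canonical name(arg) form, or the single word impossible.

t0: [θ0=270°, θ1=180°, θ2=0°]
[1] after rotate(2, -90): [θ0=270°, θ1=180°, θ2=270°]
[2] after rotate(2, -90): [θ0=270°, θ1=180°, θ2=180°]
all 36 alternatives checked — unique.

rotate(2, -90), rotate(2, -90)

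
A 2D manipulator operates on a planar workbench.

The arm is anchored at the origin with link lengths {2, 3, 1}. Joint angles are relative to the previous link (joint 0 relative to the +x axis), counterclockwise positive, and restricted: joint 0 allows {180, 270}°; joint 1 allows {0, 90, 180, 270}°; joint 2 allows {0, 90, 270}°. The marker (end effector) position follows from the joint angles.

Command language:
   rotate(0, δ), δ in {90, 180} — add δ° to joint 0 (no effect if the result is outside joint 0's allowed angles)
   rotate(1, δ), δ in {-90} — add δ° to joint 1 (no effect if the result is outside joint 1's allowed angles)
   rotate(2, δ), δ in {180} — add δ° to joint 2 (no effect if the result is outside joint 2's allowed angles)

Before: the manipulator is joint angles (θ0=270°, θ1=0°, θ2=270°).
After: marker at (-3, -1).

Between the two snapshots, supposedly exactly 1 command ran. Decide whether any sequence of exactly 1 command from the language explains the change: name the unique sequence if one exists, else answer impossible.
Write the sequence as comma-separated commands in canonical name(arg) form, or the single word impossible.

t0: joint angles (θ0=270°, θ1=0°, θ2=270°)
t=1 rotate(1, -90) ⇒ joint angles (θ0=270°, θ1=270°, θ2=270°)
uniquely the one of 4 1-step routes that fits.

rotate(1, -90)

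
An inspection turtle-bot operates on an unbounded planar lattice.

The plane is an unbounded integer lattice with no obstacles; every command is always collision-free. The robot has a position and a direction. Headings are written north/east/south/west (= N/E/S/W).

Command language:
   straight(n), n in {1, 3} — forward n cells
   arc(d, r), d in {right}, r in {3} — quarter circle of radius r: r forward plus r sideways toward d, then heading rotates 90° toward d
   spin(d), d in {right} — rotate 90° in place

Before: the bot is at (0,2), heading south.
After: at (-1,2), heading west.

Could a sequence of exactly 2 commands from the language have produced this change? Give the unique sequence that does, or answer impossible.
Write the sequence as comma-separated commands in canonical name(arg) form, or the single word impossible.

key: position moved to (-1,2) AND the heading swung to W — translation plus rotation needed
t0: at (0,2), heading south
[1] after spin(right): at (0,2), heading west
[2] after straight(1): at (-1,2), heading west
no other 2-command option fits: unique.

spin(right), straight(1)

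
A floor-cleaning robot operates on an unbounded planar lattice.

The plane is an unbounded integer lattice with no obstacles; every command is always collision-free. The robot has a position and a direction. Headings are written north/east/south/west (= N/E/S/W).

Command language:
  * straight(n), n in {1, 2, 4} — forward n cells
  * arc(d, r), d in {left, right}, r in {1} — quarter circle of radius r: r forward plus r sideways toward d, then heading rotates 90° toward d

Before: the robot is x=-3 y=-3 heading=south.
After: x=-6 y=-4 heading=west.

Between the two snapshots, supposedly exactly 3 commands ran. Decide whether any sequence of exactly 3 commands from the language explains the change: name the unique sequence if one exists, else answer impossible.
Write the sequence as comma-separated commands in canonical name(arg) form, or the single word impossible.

key: position moved to (-6,-4) AND the heading swung to W — translation plus rotation needed
start: x=-3 y=-3 heading=south
[1] after arc(right, 1): x=-4 y=-4 heading=west
[2] after straight(1): x=-5 y=-4 heading=west
[3] after straight(1): x=-6 y=-4 heading=west
no rival 3-sequence matches.

arc(right, 1), straight(1), straight(1)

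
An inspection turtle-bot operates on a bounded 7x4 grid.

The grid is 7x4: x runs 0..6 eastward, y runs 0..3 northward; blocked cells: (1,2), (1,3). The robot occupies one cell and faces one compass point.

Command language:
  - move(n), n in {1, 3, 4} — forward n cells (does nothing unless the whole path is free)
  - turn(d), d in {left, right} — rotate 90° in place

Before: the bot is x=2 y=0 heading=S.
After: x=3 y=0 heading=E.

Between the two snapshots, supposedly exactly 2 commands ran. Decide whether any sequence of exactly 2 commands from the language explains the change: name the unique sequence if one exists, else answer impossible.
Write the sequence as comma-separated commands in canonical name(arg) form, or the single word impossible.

turn(left), move(1)

key: order matters: swapping turn(left) and move(1) lands elsewhere
start: x=2 y=0 heading=S
step 1 (turn(left)): x=2 y=0 heading=E
step 2 (move(1)): x=3 y=0 heading=E
all 25 alternatives checked — unique.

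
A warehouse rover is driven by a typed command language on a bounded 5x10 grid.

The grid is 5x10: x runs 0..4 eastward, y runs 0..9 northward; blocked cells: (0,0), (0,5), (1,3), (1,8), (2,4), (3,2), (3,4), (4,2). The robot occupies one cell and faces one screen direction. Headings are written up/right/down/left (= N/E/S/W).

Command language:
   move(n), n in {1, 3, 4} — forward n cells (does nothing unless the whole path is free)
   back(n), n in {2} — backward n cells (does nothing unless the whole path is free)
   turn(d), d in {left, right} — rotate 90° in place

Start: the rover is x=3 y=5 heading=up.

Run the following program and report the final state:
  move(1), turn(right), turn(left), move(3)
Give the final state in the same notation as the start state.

x=3 y=9 heading=up

start: x=3 y=5 heading=up
t=1 move(1) ⇒ x=3 y=6 heading=up
t=2 turn(right) ⇒ x=3 y=6 heading=right
t=3 turn(left) ⇒ x=3 y=6 heading=up
t=4 move(3) ⇒ x=3 y=9 heading=up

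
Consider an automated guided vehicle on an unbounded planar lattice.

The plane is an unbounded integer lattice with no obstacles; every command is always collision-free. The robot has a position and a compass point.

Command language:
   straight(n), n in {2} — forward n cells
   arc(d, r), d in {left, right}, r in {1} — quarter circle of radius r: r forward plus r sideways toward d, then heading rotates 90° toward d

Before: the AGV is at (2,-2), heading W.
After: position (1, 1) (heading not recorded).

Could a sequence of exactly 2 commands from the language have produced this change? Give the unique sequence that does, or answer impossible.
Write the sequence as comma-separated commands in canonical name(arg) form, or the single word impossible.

key: running straight(2) before arc(right, 1) would end elsewhere — order is forced
t0: at (2,-2), heading W
t=1 arc(right, 1) ⇒ at (1,-1), heading N
t=2 straight(2) ⇒ at (1,1), heading N
all 9 alternatives checked — unique.

arc(right, 1), straight(2)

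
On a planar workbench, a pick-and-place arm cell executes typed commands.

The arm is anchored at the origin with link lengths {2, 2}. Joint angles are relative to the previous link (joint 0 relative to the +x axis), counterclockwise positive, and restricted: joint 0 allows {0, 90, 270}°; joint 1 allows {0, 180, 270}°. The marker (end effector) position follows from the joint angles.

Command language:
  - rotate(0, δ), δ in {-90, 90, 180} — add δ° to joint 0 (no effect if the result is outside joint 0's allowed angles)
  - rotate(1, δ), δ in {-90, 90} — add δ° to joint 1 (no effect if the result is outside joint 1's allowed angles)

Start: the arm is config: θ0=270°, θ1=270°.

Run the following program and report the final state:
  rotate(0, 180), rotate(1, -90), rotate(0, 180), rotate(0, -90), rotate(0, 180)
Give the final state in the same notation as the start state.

config: θ0=90°, θ1=180°

t0: config: θ0=270°, θ1=270°
1. rotate(0, 180) → config: θ0=90°, θ1=270°
2. rotate(1, -90) → config: θ0=90°, θ1=180°
3. rotate(0, 180) → config: θ0=270°, θ1=180°
4. rotate(0, -90) → config: θ0=270°, θ1=180°
5. rotate(0, 180) → config: θ0=90°, θ1=180°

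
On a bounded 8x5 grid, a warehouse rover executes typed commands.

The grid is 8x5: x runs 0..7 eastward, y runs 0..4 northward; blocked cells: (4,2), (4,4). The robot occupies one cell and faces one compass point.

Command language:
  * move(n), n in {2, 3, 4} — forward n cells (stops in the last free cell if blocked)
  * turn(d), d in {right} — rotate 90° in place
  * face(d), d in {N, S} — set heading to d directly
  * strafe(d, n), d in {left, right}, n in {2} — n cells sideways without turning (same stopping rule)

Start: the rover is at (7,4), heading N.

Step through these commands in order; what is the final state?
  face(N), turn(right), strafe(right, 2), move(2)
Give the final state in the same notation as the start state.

at (7,2), heading E

start: at (7,4), heading N
t=1 face(N) ⇒ at (7,4), heading N
t=2 turn(right) ⇒ at (7,4), heading E
t=3 strafe(right, 2) ⇒ at (7,2), heading E
t=4 move(2) ⇒ at (7,2), heading E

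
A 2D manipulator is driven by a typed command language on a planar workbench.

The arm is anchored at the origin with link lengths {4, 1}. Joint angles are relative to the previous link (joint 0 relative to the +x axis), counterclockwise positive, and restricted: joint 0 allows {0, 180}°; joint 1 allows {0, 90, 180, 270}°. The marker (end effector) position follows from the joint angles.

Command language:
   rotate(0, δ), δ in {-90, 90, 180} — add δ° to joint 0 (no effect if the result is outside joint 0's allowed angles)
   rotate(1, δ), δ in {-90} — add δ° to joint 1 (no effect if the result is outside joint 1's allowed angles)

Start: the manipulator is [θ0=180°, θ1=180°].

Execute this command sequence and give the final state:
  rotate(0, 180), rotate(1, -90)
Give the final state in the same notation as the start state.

[θ0=0°, θ1=90°]

initial: [θ0=180°, θ1=180°]
1. rotate(0, 180) → [θ0=0°, θ1=180°]
2. rotate(1, -90) → [θ0=0°, θ1=90°]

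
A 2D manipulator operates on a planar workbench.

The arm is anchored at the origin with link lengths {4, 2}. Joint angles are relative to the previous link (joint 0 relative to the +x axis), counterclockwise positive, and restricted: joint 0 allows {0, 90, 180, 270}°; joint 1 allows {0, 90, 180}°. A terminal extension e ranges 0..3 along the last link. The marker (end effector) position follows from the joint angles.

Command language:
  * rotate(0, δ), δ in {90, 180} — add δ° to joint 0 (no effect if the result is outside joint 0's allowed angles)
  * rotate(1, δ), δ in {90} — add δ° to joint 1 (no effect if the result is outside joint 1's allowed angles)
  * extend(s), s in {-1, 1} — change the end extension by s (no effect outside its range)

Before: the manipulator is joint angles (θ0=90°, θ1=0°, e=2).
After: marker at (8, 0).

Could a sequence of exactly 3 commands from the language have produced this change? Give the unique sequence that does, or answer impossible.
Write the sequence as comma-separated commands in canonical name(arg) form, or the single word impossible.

start: joint angles (θ0=90°, θ1=0°, e=2)
1. rotate(0, 90) → joint angles (θ0=180°, θ1=0°, e=2)
2. rotate(0, 90) → joint angles (θ0=270°, θ1=0°, e=2)
3. rotate(0, 90) → joint angles (θ0=0°, θ1=0°, e=2)
uniquely the one of 125 3-step routes that fits.

rotate(0, 90), rotate(0, 90), rotate(0, 90)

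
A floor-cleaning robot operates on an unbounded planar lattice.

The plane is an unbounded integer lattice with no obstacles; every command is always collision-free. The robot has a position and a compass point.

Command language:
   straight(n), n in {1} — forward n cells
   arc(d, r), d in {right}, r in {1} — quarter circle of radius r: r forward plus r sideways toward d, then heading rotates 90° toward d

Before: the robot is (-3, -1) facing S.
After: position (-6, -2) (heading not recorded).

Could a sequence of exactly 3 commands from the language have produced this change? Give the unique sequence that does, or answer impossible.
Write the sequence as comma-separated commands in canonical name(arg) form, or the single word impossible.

key: order matters: swapping arc(right, 1) and straight(1) lands elsewhere
from: (-3, -1) facing S
[1] after arc(right, 1): (-4, -2) facing W
[2] after straight(1): (-5, -2) facing W
[3] after straight(1): (-6, -2) facing W
no rival 3-sequence matches.

arc(right, 1), straight(1), straight(1)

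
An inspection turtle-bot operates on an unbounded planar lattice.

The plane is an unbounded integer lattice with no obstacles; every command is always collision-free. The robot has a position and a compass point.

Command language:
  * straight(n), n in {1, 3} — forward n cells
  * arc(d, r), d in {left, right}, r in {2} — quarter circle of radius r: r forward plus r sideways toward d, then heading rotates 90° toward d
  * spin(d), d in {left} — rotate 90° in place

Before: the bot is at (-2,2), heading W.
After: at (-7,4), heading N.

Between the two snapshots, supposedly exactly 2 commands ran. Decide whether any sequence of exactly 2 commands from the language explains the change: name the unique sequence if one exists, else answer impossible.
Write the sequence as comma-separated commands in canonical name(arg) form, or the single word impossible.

straight(3), arc(right, 2)

key: position moved to (-7,4) AND the heading swung to N — translation plus rotation needed
start: at (-2,2), heading W
[1] after straight(3): at (-5,2), heading W
[2] after arc(right, 2): at (-7,4), heading N
no other 2-command option fits: unique.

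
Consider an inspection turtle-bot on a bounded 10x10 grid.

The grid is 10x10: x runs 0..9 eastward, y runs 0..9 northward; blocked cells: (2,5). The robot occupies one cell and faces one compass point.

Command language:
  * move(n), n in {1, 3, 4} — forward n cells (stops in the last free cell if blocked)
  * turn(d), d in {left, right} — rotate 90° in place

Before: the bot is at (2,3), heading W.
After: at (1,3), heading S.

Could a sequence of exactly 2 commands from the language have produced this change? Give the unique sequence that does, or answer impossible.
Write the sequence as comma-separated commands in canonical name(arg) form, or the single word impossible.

move(1), turn(left)

key: running turn(left) before move(1) would end elsewhere — order is forced
from: at (2,3), heading W
t=1 move(1) ⇒ at (1,3), heading W
t=2 turn(left) ⇒ at (1,3), heading S
no other 2-command option fits: unique.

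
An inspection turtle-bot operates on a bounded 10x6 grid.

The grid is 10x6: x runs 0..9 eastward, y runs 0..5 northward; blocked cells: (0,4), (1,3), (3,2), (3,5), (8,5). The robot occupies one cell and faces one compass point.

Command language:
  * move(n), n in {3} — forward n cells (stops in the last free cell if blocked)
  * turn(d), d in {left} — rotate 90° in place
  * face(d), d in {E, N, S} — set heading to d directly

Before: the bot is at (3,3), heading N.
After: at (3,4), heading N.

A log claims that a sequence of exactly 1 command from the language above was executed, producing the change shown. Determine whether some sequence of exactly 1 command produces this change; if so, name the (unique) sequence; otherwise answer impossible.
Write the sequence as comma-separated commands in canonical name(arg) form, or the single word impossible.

key: move(3) is stopped early by the blocked cell at (3,5)
start: at (3,3), heading N
[1] after move(3): at (3,4), heading N
all 5 alternatives checked — unique.

move(3)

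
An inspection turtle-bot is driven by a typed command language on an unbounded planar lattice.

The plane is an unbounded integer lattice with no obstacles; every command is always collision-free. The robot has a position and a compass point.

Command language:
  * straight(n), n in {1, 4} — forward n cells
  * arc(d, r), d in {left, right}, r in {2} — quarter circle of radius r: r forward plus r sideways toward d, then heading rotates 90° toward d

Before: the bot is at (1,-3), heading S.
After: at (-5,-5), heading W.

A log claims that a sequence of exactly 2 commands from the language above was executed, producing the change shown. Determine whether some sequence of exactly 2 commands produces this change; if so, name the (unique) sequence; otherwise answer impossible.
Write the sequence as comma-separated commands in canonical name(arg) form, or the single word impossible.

key: cell and facing (now W) both changed — the 2 commands mix motion and turning
start: at (1,-3), heading S
t=1 arc(right, 2) ⇒ at (-1,-5), heading W
t=2 straight(4) ⇒ at (-5,-5), heading W
all 16 alternatives checked — unique.

arc(right, 2), straight(4)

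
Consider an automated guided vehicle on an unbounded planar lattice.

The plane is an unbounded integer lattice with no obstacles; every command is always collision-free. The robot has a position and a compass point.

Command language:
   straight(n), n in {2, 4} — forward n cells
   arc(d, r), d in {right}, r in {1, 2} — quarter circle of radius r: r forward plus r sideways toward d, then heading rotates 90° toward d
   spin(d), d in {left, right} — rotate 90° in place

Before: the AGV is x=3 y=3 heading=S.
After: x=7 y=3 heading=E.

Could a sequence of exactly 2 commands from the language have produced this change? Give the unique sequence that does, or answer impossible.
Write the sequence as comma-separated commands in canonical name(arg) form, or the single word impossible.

key: cell and facing (now E) both changed — the 2 commands mix motion and turning
from: x=3 y=3 heading=S
t=1 spin(left) ⇒ x=3 y=3 heading=E
t=2 straight(4) ⇒ x=7 y=3 heading=E
no other 2-command option fits: unique.

spin(left), straight(4)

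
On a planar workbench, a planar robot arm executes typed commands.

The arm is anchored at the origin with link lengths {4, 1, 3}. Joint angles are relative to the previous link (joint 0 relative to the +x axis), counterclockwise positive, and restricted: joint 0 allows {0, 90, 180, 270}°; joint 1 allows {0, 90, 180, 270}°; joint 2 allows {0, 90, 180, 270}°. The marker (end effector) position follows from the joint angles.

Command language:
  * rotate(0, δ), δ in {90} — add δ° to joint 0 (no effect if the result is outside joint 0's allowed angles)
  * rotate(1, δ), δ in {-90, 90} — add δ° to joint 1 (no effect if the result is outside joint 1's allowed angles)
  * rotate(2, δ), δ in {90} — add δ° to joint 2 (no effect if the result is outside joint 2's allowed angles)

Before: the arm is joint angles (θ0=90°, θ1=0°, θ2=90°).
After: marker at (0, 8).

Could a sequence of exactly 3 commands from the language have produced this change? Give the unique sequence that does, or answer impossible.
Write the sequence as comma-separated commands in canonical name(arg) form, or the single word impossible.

rotate(2, 90), rotate(2, 90), rotate(2, 90)

start: joint angles (θ0=90°, θ1=0°, θ2=90°)
t=1 rotate(2, 90) ⇒ joint angles (θ0=90°, θ1=0°, θ2=180°)
t=2 rotate(2, 90) ⇒ joint angles (θ0=90°, θ1=0°, θ2=270°)
t=3 rotate(2, 90) ⇒ joint angles (θ0=90°, θ1=0°, θ2=0°)
all 64 alternatives checked — unique.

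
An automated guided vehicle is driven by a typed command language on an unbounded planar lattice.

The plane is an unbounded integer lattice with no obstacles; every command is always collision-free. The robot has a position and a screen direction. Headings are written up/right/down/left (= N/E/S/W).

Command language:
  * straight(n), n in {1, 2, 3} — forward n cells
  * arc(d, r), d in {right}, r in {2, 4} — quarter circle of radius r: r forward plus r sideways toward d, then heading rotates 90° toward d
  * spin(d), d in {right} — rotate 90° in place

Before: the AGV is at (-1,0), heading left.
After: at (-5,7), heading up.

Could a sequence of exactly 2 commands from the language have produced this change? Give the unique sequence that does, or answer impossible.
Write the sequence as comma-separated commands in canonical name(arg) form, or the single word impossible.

arc(right, 4), straight(3)

key: position moved to (-5,7) AND the heading swung to N — translation plus rotation needed
from: at (-1,0), heading left
step 1 (arc(right, 4)): at (-5,4), heading up
step 2 (straight(3)): at (-5,7), heading up
all 36 alternatives checked — unique.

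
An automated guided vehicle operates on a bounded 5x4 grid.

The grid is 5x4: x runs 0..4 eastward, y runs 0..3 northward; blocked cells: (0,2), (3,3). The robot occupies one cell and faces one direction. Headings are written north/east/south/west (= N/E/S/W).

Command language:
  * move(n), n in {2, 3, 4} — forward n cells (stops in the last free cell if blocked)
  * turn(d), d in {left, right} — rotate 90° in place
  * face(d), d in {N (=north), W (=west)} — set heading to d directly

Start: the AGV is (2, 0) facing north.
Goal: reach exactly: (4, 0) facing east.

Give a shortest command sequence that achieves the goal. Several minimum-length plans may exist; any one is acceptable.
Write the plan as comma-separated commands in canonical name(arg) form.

turn(right), move(3)

start: (2, 0) facing north
t=1 turn(right) ⇒ (2, 0) facing east
t=2 move(3) ⇒ (4, 0) facing east
no 1-step plan works, so 2 is optimal.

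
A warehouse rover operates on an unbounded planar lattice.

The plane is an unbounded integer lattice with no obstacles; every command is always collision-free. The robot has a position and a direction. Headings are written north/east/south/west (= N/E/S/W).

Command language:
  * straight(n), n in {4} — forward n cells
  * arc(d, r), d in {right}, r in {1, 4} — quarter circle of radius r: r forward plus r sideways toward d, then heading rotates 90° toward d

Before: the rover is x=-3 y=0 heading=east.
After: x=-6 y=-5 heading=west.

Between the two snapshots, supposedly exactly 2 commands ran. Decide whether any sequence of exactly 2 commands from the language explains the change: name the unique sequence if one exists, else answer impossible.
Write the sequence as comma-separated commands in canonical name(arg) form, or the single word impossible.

key: running arc(right, 4) before arc(right, 1) would end elsewhere — order is forced
start: x=-3 y=0 heading=east
t=1 arc(right, 1) ⇒ x=-2 y=-1 heading=south
t=2 arc(right, 4) ⇒ x=-6 y=-5 heading=west
no other 2-command option fits: unique.

arc(right, 1), arc(right, 4)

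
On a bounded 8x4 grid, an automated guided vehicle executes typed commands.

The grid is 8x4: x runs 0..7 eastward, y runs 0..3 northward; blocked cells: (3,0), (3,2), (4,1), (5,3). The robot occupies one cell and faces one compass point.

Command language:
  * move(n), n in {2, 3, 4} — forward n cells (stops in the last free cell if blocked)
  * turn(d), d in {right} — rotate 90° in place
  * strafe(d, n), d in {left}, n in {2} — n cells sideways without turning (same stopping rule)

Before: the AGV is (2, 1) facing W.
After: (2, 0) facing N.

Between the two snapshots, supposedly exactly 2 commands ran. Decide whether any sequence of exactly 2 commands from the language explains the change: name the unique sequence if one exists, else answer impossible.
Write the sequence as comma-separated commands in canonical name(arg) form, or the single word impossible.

strafe(left, 2), turn(right)

key: strafe(left, 2) runs into the grid edge before its full distance
start: (2, 1) facing W
step 1 (strafe(left, 2)): (2, 0) facing W
step 2 (turn(right)): (2, 0) facing N
all 25 alternatives checked — unique.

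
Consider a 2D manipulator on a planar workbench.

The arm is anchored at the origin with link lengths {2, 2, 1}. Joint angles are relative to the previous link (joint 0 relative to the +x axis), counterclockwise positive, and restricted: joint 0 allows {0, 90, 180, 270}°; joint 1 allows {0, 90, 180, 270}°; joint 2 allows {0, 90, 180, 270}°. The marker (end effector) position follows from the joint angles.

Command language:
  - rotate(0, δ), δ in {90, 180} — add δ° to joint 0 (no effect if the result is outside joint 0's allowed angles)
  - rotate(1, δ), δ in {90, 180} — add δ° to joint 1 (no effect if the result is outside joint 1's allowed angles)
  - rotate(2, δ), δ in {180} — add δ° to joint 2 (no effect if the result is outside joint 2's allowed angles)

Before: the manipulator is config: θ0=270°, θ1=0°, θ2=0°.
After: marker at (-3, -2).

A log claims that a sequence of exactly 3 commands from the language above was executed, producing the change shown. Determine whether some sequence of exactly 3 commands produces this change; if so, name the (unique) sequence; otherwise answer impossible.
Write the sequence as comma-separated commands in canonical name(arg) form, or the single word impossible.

initial: config: θ0=270°, θ1=0°, θ2=0°
step 1 (rotate(1, 90)): config: θ0=270°, θ1=90°, θ2=0°
step 2 (rotate(1, 90)): config: θ0=270°, θ1=180°, θ2=0°
step 3 (rotate(1, 90)): config: θ0=270°, θ1=270°, θ2=0°
all 125 alternatives checked — unique.

rotate(1, 90), rotate(1, 90), rotate(1, 90)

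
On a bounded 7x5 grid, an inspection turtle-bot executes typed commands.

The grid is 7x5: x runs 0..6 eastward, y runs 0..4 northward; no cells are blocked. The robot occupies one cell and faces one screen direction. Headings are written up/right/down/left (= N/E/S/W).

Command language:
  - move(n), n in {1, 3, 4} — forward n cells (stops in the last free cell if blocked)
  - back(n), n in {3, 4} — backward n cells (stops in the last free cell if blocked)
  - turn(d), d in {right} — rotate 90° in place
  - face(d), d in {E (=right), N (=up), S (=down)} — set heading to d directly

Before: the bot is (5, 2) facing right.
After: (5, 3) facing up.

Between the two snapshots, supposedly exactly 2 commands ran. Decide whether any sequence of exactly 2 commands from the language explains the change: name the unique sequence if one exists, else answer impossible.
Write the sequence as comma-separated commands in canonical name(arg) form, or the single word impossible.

key: order matters: swapping face(N) and move(1) lands elsewhere
initial: (5, 2) facing right
t=1 face(N) ⇒ (5, 2) facing up
t=2 move(1) ⇒ (5, 3) facing up
no other 2-command option fits: unique.

face(N), move(1)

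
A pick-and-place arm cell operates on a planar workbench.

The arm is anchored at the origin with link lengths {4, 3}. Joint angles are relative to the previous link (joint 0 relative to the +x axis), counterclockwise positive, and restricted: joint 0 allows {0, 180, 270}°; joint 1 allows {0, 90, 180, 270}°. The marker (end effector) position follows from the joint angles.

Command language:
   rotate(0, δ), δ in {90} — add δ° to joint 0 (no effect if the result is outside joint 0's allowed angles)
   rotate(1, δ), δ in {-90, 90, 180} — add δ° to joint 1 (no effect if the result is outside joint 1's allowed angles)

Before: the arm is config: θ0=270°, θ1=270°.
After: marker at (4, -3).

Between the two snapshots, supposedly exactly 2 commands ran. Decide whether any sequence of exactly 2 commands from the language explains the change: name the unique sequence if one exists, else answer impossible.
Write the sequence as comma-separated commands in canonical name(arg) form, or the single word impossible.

rotate(0, 90), rotate(0, 90)

initial: config: θ0=270°, θ1=270°
[1] after rotate(0, 90): config: θ0=0°, θ1=270°
[2] after rotate(0, 90): config: θ0=0°, θ1=270°
all 16 alternatives checked — unique.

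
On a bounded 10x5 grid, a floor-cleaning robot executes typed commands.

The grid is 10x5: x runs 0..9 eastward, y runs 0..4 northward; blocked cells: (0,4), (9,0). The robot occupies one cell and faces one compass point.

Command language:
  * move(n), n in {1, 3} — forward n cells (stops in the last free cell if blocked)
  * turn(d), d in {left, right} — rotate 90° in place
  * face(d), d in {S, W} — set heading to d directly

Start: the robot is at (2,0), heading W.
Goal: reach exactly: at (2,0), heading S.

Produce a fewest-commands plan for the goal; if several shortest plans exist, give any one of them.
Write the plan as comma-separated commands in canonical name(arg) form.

start: at (2,0), heading W
step 1 (turn(left)): at (2,0), heading S
shorter routes all fall short; 1 is best.

turn(left)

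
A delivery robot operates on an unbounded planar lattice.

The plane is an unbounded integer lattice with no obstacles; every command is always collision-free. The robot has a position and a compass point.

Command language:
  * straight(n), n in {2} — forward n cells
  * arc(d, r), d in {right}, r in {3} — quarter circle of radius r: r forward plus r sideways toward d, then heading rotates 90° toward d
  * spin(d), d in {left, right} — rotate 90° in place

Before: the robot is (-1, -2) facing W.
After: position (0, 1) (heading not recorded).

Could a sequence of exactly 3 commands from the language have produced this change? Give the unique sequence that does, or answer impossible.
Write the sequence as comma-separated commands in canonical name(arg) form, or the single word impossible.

straight(2), spin(right), arc(right, 3)

key: order matters: swapping straight(2) and arc(right, 3) lands elsewhere
from: (-1, -2) facing W
step 1 (straight(2)): (-3, -2) facing W
step 2 (spin(right)): (-3, -2) facing N
step 3 (arc(right, 3)): (0, 1) facing E
all 64 alternatives checked — unique.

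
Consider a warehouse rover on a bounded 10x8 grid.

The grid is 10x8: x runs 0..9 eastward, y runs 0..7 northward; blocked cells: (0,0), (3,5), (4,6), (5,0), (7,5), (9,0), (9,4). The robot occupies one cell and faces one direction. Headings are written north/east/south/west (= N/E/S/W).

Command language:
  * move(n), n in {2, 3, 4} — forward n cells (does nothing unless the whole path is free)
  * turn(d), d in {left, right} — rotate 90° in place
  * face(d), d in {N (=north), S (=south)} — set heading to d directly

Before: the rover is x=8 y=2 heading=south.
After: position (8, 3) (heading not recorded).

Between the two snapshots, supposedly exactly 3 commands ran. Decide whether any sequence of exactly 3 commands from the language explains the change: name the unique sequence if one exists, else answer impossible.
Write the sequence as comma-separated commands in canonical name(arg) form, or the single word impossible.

move(2), face(N), move(3)

key: order matters: swapping move(2) and move(3) lands elsewhere
start: x=8 y=2 heading=south
1. move(2) → x=8 y=0 heading=south
2. face(N) → x=8 y=0 heading=north
3. move(3) → x=8 y=3 heading=north
no rival 3-sequence matches.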